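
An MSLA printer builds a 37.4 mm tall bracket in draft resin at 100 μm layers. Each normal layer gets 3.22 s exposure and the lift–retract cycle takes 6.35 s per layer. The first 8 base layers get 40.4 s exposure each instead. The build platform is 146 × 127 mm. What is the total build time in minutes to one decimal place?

64.6 minutes

Layers = ⌈37.4/0.1⌉ = 374.
Burn-in layers = 8 × (40.4 + 6.35) = 374 s.
Remaining layers: 366 × (3.22 + 6.35) → 3502.62 s.
Sum: 374 + 3502.62 = 3876.62 s → 64.6 minutes.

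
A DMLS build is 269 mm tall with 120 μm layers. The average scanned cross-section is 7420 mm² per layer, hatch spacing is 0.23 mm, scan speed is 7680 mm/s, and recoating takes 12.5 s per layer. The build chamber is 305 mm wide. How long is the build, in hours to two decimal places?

10.40 hours

Number of layers: 269 / 0.12 → 2242 (rounded up).
Per-layer scan distance = 7420 / 0.23, so 32260.9 mm.
Scan time per layer: 32260.9 / 7680 → 4.2006 s.
Layer cycle = 4.2006 + 12.5, so 16.7006 s.
2242 layers × 16.7006 s/layer = 37442.7452 s, i.e. 10.40 hours.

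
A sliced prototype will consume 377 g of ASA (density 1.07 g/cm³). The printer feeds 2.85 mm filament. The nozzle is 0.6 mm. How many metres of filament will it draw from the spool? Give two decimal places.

55.23 m

Extruded volume: 377/1.07 = 352.3364 cm³ (352336.4 mm³).
A = π r² = π × 1.425² = 6.3794 mm².
L = V/A = 352336.4/6.3794 = 55230.34 mm → 55.23 m.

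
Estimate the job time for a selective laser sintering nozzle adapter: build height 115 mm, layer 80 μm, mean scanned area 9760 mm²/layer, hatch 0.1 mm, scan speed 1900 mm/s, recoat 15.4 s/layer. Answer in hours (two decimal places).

26.67 hours

Number of layers: 115 / 0.08 → 1438 (rounded up).
Hatch length per layer: 9760 / 0.1 → 97600 mm.
Per-layer scan time: 97600 / 1900 → 51.3684 s.
Layer cycle = 51.3684 + 15.4, so 66.7684 s.
1438 layers × 66.7684 s/layer = 96012.9592 s, i.e. 26.67 hours.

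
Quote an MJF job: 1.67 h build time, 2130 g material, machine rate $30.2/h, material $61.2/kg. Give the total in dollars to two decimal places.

Machine-time cost = 30.2 × 1.67, so $50.434.
Material cost: 61.2 × 2130/1000 → $130.356.
Job cost: 50.434 + 130.356 = $180.79.

$180.79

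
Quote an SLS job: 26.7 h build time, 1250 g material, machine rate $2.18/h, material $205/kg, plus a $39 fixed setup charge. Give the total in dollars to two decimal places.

$353.46

Time charge: 2.18 × 26.7 → $58.206.
Material charge = 205 × 1250/1000, so $256.25.
Adding setup: 58.206 + 256.25 + 39 → 353.456 ≈ $353.46.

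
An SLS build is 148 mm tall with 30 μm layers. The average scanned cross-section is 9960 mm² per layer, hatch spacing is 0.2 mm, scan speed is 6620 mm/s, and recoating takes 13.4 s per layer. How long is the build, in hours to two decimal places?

Number of layers: 148 / 0.03 → 4934 (rounded up).
Hatch length per layer = 9960 / 0.2 = 49800 mm.
Laser time per layer = 49800 / 6620, so 7.5227 s.
Time per layer = 7.5227 + 13.4 = 20.9227 s.
Build time = 4934 × 20.9227 = 103232.6018 s = 28.68 hours.

28.68 hours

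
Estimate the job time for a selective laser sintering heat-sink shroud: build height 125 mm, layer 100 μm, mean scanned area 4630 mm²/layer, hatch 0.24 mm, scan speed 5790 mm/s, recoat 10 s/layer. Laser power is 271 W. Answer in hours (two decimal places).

Layer count = ceil(125 / 0.1) = 1250.
Scan path per layer = 4630 / 0.24, so 19291.7 mm.
Laser time per layer = 19291.7 / 5790 = 3.3319 s.
Per-layer time = 3.3319 + 10, so 13.3319 s.
Total: 1250 × 13.3319 s = 16664.875 s → 4.63 hours.

4.63 hours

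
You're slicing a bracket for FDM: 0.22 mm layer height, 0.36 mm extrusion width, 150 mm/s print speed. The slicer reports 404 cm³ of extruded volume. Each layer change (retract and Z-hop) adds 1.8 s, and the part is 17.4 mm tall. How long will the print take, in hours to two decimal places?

9.49 hours

Bead cross-section = 0.22 × 0.36 = 0.0792 mm².
Toolpath length = 404 cm³ / 0.0792 mm² = 404000 / 0.0792 = 5101010.1 mm.
Extrusion time: 5101010.1 / 150 → 34006.7 s.
Layers = ⌈17.4/0.22⌉ = 80.
Z-hop total: 80 × 1.8 → 144 s.
Total = 34006.7 + 144 = 34150.7 s = 9.49 hours.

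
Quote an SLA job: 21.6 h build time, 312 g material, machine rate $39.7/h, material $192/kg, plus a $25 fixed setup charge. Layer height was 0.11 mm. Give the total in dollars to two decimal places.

$942.42

Machine-time cost = 39.7 × 21.6 = $857.52.
Material cost = 192 × 312/1000 = $59.904.
Adding setup: 857.52 + 59.904 + 25 → 942.424 ≈ $942.42.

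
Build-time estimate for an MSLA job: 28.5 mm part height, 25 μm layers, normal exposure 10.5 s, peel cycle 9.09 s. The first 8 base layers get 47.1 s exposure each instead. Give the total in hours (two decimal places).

6.28 hours

Layer count = ceil(28.5 / 0.025) = 1140.
Burn-in layers: 8 × (47.1 + 9.09) → 449.52 s.
Normal layers: 1132 × (10.5 + 9.09) → 22175.88 s.
Sum: 449.52 + 22175.88 = 22625.4 s → 6.28 hours.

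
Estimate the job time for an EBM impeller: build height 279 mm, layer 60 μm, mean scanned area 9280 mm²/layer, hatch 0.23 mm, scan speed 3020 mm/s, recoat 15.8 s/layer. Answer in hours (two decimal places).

Layer count = ceil(279 / 0.06) = 4650.
Hatch length per layer = 9280 / 0.23 = 40347.8 mm.
Beam time per layer = 40347.8 / 3020 = 13.3602 s.
Layer cycle = 13.3602 + 15.8 = 29.1602 s.
4650 layers × 29.1602 s/layer = 135594.93 s, i.e. 37.67 hours.

37.67 hours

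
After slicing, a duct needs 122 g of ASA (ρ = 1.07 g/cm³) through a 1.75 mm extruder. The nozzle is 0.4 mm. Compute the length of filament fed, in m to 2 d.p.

47.40 m

Extruded volume: 122/1.07 = 114.0187 cm³ (114018.7 mm³).
A = π r² = π × 0.875² = 2.4053 mm².
Length = 114018.7 / 2.4053 = 47403.11 mm = 47.40 m.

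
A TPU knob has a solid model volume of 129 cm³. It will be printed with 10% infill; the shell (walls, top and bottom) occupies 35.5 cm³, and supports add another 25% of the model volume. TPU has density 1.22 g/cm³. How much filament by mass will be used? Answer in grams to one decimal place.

Infill region: 129 − 35.5 → 93.5 cm³.
Infill volume = 0.10 × 93.5 = 9.35 cm³.
Support: 0.25 × 129 → 32.25 cm³.
Total extruded: 35.5 + 9.35 + 32.25 → 77.1 cm³.
Mass = 77.1 × 1.22, so 94.062 g.

94.1 g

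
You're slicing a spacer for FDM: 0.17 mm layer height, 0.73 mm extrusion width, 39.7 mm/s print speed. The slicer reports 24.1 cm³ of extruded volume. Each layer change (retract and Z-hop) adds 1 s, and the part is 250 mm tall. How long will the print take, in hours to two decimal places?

1.77 hours

Line area = 0.17 × 0.73 = 0.1241 mm².
Path length: 24100 mm³ / 0.1241 mm² → 194198.2 mm.
Extrusion time = 194198.2 / 39.7 = 4891.6 s.
Layer count = ceil(250 / 0.17) = 1471.
Non-print overhead: 1471 × 1 → 1471 s.
Total = 4891.6 + 1471 = 6362.6 s = 1.77 hours.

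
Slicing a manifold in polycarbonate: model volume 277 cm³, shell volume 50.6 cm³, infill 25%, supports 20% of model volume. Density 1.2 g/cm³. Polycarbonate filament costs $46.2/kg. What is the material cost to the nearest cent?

$9.01

Volume inside the shell = 277 − 50.6, so 226.4 cm³.
Infill volume = 0.25 × 226.4, so 56.6 cm³.
Support = 0.20 × 277, so 55.4 cm³.
Total extruded = 50.6 + 56.6 + 55.4, so 162.6 cm³.
Mass = 162.6 × 1.2, so 195.12 g.
Cost = 195.12 g / 1000 × $46.2/kg = $9.01.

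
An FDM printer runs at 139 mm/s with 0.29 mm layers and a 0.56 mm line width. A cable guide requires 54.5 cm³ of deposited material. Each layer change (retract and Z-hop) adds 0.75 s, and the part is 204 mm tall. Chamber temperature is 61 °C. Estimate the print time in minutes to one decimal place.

Extrusion cross-section = 0.29 × 0.56, so 0.1624 mm².
Toolpath length = 54.5 cm³ / 0.1624 mm² = 54500 / 0.1624 = 335591.1 mm.
Print-move time = 335591.1 / 139 = 2414.3 s.
Number of layers: 204 / 0.29 → 704 (rounded up).
Z-hop total = 704 × 0.75 = 528 s.
Altogether 2414.3 + 528 = 2942.3 s, i.e. 49.0 minutes.

49.0 minutes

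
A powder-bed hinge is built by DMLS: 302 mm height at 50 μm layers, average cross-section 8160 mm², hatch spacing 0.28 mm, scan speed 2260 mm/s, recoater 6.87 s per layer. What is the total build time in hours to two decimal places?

Number of layers: 302 / 0.05 → 6040 (rounded up).
Scan path per layer = 8160 / 0.28, so 29142.9 mm.
Laser time per layer = 29142.9 / 2260, so 12.8951 s.
Time per layer: 12.8951 + 6.87 → 19.7651 s.
6040 layers × 19.7651 s/layer = 119381.204 s, i.e. 33.16 hours.

33.16 hours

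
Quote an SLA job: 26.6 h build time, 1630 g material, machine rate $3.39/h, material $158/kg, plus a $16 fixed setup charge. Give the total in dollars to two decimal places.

Machine-time cost = 3.39 × 26.6, so $90.174.
Material cost: 158 × 1630/1000 → $257.54.
Adding setup: 90.174 + 257.54 + 16 → 363.714 ≈ $363.71.

$363.71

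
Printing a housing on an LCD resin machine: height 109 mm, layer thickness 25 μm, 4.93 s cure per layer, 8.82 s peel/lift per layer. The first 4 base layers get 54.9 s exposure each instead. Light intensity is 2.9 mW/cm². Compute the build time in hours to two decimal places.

16.71 hours

Layers = ⌈109/0.025⌉ = 4360.
Burn-in layers = 4 × (54.9 + 8.82) = 254.88 s.
Remaining layers: 4356 × (4.93 + 8.82) → 59895 s.
Total = 254.88 + 59895 = 60149.88 s = 16.71 hours.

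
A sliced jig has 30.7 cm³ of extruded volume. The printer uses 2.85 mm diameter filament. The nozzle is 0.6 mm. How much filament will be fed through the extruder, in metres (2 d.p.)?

4.81 m

Filament cross-section = π × (2.85/2)² = 6.3794 mm².
L = 30700 mm³ / 6.3794 mm² = 4812.36 mm, i.e. 4.81 m.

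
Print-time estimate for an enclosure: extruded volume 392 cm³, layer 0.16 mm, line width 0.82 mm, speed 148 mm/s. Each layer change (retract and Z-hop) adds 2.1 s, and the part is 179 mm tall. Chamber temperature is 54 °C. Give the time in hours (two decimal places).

6.26 hours

Line area = 0.16 × 0.82, so 0.1312 mm².
Path length: 392000 mm³ / 0.1312 mm² → 2987804.9 mm.
Print-move time: 2987804.9 / 148 → 20187.9 s.
Layers = ⌈179/0.16⌉ = 1119.
Non-print overhead = 1119 × 2.1, so 2349.9 s.
Total = 20187.9 + 2349.9 = 22537.8 s = 6.26 hours.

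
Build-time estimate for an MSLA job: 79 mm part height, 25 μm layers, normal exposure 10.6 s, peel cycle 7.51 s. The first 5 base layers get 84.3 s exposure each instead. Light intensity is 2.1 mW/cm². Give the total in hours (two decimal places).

Layers = ⌈79/0.025⌉ = 3160.
Base layers = 5 × (84.3 + 7.51), so 459.05 s.
Remaining layers = 3155 × (10.6 + 7.51), so 57137.05 s.
Sum: 459.05 + 57137.05 = 57596.1 s → 16.00 hours.

16.00 hours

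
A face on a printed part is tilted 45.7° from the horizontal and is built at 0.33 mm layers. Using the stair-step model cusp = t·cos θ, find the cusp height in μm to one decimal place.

230.5 μm

cos(45.7°) = 0.6984, so cusp = 0.33 × 0.6984 = 0.230472 mm → 230.5 μm.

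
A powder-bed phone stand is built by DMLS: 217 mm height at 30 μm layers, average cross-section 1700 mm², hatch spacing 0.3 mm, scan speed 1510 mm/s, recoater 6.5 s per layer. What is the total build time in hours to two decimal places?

20.60 hours

Layer count = ceil(217 / 0.03) = 7234.
Hatch length per layer: 1700 / 0.3 → 5666.7 mm.
Scan time per layer: 5666.7 / 1510 → 3.7528 s.
Layer cycle = 3.7528 + 6.5, so 10.2528 s.
Total: 7234 × 10.2528 s = 74168.7552 s → 20.60 hours.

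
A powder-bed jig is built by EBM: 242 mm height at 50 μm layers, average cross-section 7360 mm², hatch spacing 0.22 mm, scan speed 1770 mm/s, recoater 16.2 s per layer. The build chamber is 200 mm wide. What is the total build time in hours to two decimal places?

47.19 hours

Layer count = ceil(242 / 0.05) = 4840.
Hatch length per layer: 7360 / 0.22 → 33454.5 mm.
Beam time per layer = 33454.5 / 1770, so 18.9008 s.
Time per layer = 18.9008 + 16.2, so 35.1008 s.
Total: 4840 × 35.1008 s = 169887.872 s → 47.19 hours.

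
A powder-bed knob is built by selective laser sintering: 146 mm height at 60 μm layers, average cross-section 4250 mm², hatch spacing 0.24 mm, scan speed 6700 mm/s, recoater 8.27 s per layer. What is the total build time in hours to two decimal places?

Layer count = ceil(146 / 0.06) = 2434.
Scan path per layer = 4250 / 0.24, so 17708.3 mm.
Per-layer scan time = 17708.3 / 6700, so 2.643 s.
Per-layer time = 2.643 + 8.27, so 10.913 s.
Total: 2434 × 10.913 s = 26562.242 s → 7.38 hours.

7.38 hours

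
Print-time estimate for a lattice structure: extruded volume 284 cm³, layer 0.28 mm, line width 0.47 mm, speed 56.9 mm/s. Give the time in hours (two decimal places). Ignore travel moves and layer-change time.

10.54 hours

Extrusion cross-section = 0.28 × 0.47 = 0.1316 mm².
Path length: 284000 mm³ / 0.1316 mm² → 2158054.7 mm.
Print-move time: 2158054.7 / 56.9 → 37927.1 s.
In the requested units: 37927.1 s = 10.54 hours.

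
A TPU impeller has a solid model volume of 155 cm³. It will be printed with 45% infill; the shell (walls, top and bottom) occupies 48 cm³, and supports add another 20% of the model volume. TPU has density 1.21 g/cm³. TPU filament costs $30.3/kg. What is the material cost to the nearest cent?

$4.66

Volume inside the shell: 155 − 48 → 107 cm³.
Deposited infill = 0.45 × 107 = 48.15 cm³.
Support: 0.20 × 155 → 31 cm³.
Total printed volume = 48 + 48.15 + 31, so 127.15 cm³.
Mass = 127.15 × 1.21, so 153.8515 g.
Cost = 153.8515 g / 1000 × $30.3/kg = $4.66.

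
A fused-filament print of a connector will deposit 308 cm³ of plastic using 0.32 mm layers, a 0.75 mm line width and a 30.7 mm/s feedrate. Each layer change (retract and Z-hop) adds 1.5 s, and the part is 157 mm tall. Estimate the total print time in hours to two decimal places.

11.82 hours

Bead cross-section = 0.32 × 0.75 = 0.24 mm².
Toolpath length = 308 cm³ / 0.24 mm² = 308000 / 0.24 = 1283333.3 mm.
Print-move time = 1283333.3 / 30.7 = 41802.4 s.
Number of layers: 157 / 0.32 → 491 (rounded up).
Non-print overhead = 491 × 1.5, so 736.5 s.
Altogether 41802.4 + 736.5 = 42538.9 s, i.e. 11.82 hours.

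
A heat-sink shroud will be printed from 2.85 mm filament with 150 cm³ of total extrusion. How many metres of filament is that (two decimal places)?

23.51 m

A = π r² = π × 1.425² = 6.3794 mm².
Length = 150 cm³ / 6.3794 mm² = 150000 / 6.3794 = 23513.18 mm = 23.51 m.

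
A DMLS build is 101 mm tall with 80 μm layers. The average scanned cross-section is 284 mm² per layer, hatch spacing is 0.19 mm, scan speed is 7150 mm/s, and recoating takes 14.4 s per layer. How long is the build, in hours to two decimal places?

5.13 hours

Layers = ⌈101/0.08⌉ = 1263.
Scan path per layer = 284 / 0.19 = 1494.7 mm.
Laser time per layer = 1494.7 / 7150, so 0.209 s.
Per-layer time = 0.209 + 14.4, so 14.609 s.
Total: 1263 × 14.609 s = 18451.167 s → 5.13 hours.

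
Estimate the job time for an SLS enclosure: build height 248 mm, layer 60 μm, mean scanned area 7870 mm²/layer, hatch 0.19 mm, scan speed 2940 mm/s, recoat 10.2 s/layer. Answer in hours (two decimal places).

Layer count = ceil(248 / 0.06) = 4134.
Hatch length per layer: 7870 / 0.19 → 41421.1 mm.
Per-layer scan time = 41421.1 / 2940 = 14.0888 s.
Per-layer time = 14.0888 + 10.2 = 24.2888 s.
Total: 4134 × 24.2888 s = 100409.8992 s → 27.89 hours.

27.89 hours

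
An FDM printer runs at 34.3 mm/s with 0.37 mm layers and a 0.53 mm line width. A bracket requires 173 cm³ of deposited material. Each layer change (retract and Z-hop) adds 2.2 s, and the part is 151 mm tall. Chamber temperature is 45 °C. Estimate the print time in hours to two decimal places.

Bead cross-section = 0.37 × 0.53 = 0.1961 mm².
Toolpath length = 173 cm³ / 0.1961 mm² = 173000 / 0.1961 = 882203 mm.
Extrusion time = 882203 / 34.3, so 25720.2 s.
Layer count = ceil(151 / 0.37) = 409.
Z-hop total = 409 × 2.2 = 899.8 s.
Total = 25720.2 + 899.8 = 26620 s = 7.39 hours.

7.39 hours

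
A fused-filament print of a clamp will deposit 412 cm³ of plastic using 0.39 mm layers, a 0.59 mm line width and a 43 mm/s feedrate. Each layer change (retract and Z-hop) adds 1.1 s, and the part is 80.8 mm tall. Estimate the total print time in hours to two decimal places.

Extrusion cross-section: 0.39 × 0.59 → 0.2301 mm².
Path length: 412000 mm³ / 0.2301 mm² → 1790525.9 mm.
Print-move time = 1790525.9 / 43, so 41640.1 s.
Layer count = ceil(80.8 / 0.39) = 208.
Non-print overhead: 208 × 1.1 → 228.8 s.
Altogether 41640.1 + 228.8 = 41868.9 s, i.e. 11.63 hours.

11.63 hours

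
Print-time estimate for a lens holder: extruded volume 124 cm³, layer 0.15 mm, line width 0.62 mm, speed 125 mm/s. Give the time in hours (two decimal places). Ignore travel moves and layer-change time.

2.96 hours

Line area: 0.15 × 0.62 → 0.093 mm².
Toolpath length = 124 cm³ / 0.093 mm² = 124000 / 0.093 = 1333333.3 mm.
Extrusion time = 1333333.3 / 125, so 10666.7 s.
Converting: 10666.7 s = 2.96 hours.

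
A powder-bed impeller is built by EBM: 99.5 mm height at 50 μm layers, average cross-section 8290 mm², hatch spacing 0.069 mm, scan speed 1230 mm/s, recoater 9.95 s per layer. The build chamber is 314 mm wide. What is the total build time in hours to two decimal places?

59.49 hours

Number of layers: 99.5 / 0.05 → 1990 (rounded up).
Per-layer scan distance: 8290 / 0.069 → 120144.9 mm.
Beam time per layer = 120144.9 / 1230 = 97.6788 s.
Layer cycle = 97.6788 + 9.95, so 107.6288 s.
Build time = 1990 × 107.6288 = 214181.312 s = 59.49 hours.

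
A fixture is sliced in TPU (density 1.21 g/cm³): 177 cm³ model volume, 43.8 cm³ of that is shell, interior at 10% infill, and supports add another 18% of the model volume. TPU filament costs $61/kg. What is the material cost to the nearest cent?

$6.57

Infill region = 177 − 43.8 = 133.2 cm³.
Deposited infill: 0.10 × 133.2 → 13.32 cm³.
Support = 0.18 × 177, so 31.86 cm³.
Total extruded = 43.8 + 13.32 + 31.86, so 88.98 cm³.
Mass: 88.98 × 1.21 → 107.6658 g.
At $61/kg: 107.6658/1000 × 61 = $6.57.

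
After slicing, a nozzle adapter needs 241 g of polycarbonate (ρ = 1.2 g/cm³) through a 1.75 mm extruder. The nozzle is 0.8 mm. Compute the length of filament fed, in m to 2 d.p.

Volume = 241 g / 1.2 g·cm⁻³ = 200.8333 cm³ = 200833.3 mm³.
Cross-section of 1.75 mm filament: π·(1.75/2)² = 2.4053 mm².
Length = 200833.3 / 2.4053 = 83496.15 mm = 83.50 m.

83.50 m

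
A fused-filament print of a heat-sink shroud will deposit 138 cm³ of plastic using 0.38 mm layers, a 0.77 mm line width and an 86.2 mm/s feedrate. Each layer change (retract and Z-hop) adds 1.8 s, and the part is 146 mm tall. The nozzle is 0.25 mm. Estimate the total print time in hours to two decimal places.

Line area = 0.38 × 0.77, so 0.2926 mm².
Toolpath length = 138 cm³ / 0.2926 mm² = 138000 / 0.2926 = 471633.6 mm.
Print-move time = 471633.6 / 86.2, so 5471.4 s.
Layer count = ceil(146 / 0.38) = 385.
Z-hop total = 385 × 1.8, so 693 s.
Total = 5471.4 + 693 = 6164.4 s = 1.71 hours.

1.71 hours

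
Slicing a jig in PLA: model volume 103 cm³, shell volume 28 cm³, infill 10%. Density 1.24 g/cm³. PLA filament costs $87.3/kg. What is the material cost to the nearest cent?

$3.84

Infill region = 103 − 28 = 75 cm³.
Deposited infill = 0.10 × 75 = 7.5 cm³.
Total extruded = 28 + 7.5 = 35.5 cm³.
Mass = 35.5 × 1.24 = 44.02 g.
At $87.3/kg: 44.02/1000 × 87.3 = $3.84.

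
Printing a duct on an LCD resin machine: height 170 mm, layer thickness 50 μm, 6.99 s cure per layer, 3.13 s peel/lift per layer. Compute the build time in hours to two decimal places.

Layer count = ceil(170 / 0.05) = 3400.
Each layer takes = 6.99 + 3.13 = 10.12 s.
Build time: 3400 × 10.12 s = 34408 s, i.e. 9.56 hours.

9.56 hours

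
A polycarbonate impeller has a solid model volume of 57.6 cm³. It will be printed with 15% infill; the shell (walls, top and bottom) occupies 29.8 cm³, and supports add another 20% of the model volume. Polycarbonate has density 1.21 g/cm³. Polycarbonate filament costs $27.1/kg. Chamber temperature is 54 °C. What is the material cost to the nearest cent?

$1.49

Infill region = 57.6 − 29.8 = 27.8 cm³.
Deposited infill = 0.15 × 27.8, so 4.17 cm³.
Support = 0.20 × 57.6 = 11.52 cm³.
Deposited volume = 29.8 + 4.17 + 11.52 = 45.49 cm³.
Mass = 45.49 × 1.21 = 55.0429 g.
Cost = 55.0429 g / 1000 × $27.1/kg = $1.49.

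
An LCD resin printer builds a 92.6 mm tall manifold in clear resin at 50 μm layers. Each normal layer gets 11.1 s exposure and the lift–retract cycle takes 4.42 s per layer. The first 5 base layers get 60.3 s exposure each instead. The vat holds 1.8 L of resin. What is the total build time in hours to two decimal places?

Layers = ⌈92.6/0.05⌉ = 1852.
Burn-in layers: 5 × (60.3 + 4.42) → 323.6 s.
Regular layers = 1847 × (11.1 + 4.42), so 28665.44 s.
Sum: 323.6 + 28665.44 = 28989.04 s → 8.05 hours.

8.05 hours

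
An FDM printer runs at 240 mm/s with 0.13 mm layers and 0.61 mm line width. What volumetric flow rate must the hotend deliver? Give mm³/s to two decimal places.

Bead cross-section = 0.13 × 0.61 = 0.0793 mm².
Q = v·A = 240 × 0.0793 = 19.03 mm³/s.

19.03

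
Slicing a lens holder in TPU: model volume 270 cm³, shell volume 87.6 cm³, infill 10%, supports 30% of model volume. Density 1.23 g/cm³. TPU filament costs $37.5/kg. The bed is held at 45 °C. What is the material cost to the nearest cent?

Interior volume = 270 − 87.6 = 182.4 cm³.
Infill volume = 0.10 × 182.4 = 18.24 cm³.
Support = 0.30 × 270, so 81 cm³.
Total printed volume = 87.6 + 18.24 + 81, so 186.84 cm³.
Mass: 186.84 × 1.23 → 229.8132 g.
Cost = 229.8132 g / 1000 × $37.5/kg = $8.62.

$8.62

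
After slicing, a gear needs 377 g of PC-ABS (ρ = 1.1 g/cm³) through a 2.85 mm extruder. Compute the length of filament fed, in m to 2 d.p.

53.72 m

Volume = 377 g / 1.1 g·cm⁻³ = 342.7273 cm³ = 342727.3 mm³.
A = π r² = π × 1.425² = 6.3794 mm².
L = V/A = 342727.3/6.3794 = 53724.06 mm → 53.72 m.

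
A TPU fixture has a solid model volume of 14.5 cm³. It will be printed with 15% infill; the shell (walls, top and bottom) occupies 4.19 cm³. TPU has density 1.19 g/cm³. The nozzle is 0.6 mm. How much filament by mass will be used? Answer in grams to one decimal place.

6.8 g

Infill region = 14.5 − 4.19 = 10.31 cm³.
Infill deposited = 0.15 × 10.31 = 1.5465 cm³.
Total printed volume: 4.19 + 1.5465 → 5.7365 cm³.
Mass = 5.7365 × 1.19 = 6.826435 g.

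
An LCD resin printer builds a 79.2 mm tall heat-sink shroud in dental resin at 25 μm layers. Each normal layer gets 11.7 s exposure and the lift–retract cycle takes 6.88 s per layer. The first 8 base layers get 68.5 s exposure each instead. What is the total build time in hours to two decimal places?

16.48 hours

Number of layers: 79.2 / 0.025 → 3168 (rounded up).
Bottom layers = 8 × (68.5 + 6.88) = 603.04 s.
Remaining layers: 3160 × (11.7 + 6.88) → 58712.8 s.
Total = 603.04 + 58712.8 = 59315.84 s = 16.48 hours.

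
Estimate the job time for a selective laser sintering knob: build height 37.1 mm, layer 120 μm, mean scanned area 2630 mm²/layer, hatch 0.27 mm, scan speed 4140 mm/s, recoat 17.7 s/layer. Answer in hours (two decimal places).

1.73 hours

Layers = ⌈37.1/0.12⌉ = 310.
Per-layer scan distance = 2630 / 0.27, so 9740.7 mm.
Per-layer scan time = 9740.7 / 4140, so 2.3528 s.
Per-layer time = 2.3528 + 17.7, so 20.0528 s.
Build time = 310 × 20.0528 = 6216.368 s = 1.73 hours.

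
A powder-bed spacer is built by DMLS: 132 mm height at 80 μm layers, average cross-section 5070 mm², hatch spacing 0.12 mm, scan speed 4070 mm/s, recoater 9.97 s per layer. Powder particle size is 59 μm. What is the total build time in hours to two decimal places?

Layer count = ceil(132 / 0.08) = 1650.
Hatch length per layer = 5070 / 0.12, so 42250 mm.
Per-layer scan time = 42250 / 4070 = 10.3808 s.
Per-layer time = 10.3808 + 9.97 = 20.3508 s.
Build time = 1650 × 20.3508 = 33578.82 s = 9.33 hours.

9.33 hours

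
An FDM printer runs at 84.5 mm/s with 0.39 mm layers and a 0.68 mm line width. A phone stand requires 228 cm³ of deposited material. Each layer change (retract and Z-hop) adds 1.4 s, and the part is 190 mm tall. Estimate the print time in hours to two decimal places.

Line area = 0.39 × 0.68, so 0.2652 mm².
Toolpath length = 228 cm³ / 0.2652 mm² = 228000 / 0.2652 = 859728.5 mm.
Print-move time = 859728.5 / 84.5, so 10174.3 s.
Layer count = ceil(190 / 0.39) = 488.
Layer-change overhead = 488 × 1.4 = 683.2 s.
Altogether 10174.3 + 683.2 = 10857.5 s, i.e. 3.02 hours.

3.02 hours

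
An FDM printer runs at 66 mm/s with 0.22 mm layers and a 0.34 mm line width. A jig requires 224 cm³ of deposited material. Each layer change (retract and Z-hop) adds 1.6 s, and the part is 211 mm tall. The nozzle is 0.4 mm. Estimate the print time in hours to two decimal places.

Bead cross-section = 0.22 × 0.34 = 0.0748 mm².
Total extruded path = 224000/0.0748 = 2994652.4 mm.
Extrusion time = 2994652.4 / 66, so 45373.5 s.
Number of layers: 211 / 0.22 → 960 (rounded up).
Z-hop total: 960 × 1.6 → 1536 s.
Altogether 45373.5 + 1536 = 46909.5 s, i.e. 13.03 hours.

13.03 hours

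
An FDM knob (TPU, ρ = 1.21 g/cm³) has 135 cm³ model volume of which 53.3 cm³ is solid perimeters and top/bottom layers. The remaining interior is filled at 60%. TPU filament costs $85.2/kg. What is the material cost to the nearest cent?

Interior volume = 135 − 53.3 = 81.7 cm³.
Deposited infill = 0.60 × 81.7 = 49.02 cm³.
Total extruded = 53.3 + 49.02 = 102.32 cm³.
Mass: 102.32 × 1.21 → 123.8072 g.
Cost = 123.8072 g / 1000 × $85.2/kg = $10.55.

$10.55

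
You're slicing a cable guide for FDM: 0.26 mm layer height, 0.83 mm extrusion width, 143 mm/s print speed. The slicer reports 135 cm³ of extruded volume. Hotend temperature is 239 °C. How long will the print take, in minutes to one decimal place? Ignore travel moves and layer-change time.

Extrusion cross-section = 0.26 × 0.83 = 0.2158 mm².
Path length: 135000 mm³ / 0.2158 mm² → 625579.2 mm.
Extrusion time = 625579.2 / 143 = 4374.7 s.
In the requested units: 4374.7 s = 72.9 minutes.

72.9 minutes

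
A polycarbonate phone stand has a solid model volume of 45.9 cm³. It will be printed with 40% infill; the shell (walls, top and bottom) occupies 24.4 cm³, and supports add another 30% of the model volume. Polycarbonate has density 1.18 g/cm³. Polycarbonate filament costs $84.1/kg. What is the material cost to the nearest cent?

$4.64

Infill region = 45.9 − 24.4 = 21.5 cm³.
Infill deposited: 0.40 × 21.5 → 8.6 cm³.
Support = 0.30 × 45.9, so 13.77 cm³.
Total extruded = 24.4 + 8.6 + 13.77, so 46.77 cm³.
Mass = 46.77 × 1.18, so 55.1886 g.
At $84.1/kg: 55.1886/1000 × 84.1 = $4.64.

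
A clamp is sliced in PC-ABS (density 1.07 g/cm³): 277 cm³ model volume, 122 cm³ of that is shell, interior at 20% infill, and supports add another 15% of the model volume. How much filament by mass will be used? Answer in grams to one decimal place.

Infill region = 277 − 122 = 155 cm³.
Infill deposited: 0.20 × 155 → 31 cm³.
Support: 0.15 × 277 → 41.55 cm³.
Deposited volume = 122 + 31 + 41.55, so 194.55 cm³.
Mass = 194.55 × 1.07 = 208.1685 g.

208.2 g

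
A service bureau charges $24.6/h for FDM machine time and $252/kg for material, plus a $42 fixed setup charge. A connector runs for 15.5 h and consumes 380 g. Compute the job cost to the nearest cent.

$519.06

Time charge: 24.6 × 15.5 → $381.30.
Feedstock cost = 252 × 380/1000 = $95.76.
Adding setup: 381.30 + 95.76 + 42 → $519.06.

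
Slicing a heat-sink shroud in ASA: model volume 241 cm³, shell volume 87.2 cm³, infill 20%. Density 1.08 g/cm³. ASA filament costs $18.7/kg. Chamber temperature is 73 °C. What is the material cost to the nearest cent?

$2.38

Interior volume: 241 − 87.2 → 153.8 cm³.
Infill deposited = 0.20 × 153.8 = 30.76 cm³.
Deposited volume: 87.2 + 30.76 → 117.96 cm³.
Mass = 117.96 × 1.08, so 127.3968 g.
Cost = 127.3968 g / 1000 × $18.7/kg = $2.38.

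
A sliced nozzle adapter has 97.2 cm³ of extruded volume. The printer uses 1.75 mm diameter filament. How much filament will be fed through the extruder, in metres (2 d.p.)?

Filament cross-section = π × (1.75/2)² = 2.4053 mm².
Length = 97.2 cm³ / 2.4053 mm² = 97200 / 2.4053 = 40410.76 mm = 40.41 m.

40.41 m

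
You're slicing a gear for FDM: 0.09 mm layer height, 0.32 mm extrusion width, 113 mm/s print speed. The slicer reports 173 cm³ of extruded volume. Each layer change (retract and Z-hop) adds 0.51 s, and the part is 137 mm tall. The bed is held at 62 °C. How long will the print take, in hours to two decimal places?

14.98 hours

Line area = 0.09 × 0.32, so 0.0288 mm².
Toolpath length = 173 cm³ / 0.0288 mm² = 173000 / 0.0288 = 6006944.4 mm.
Extrusion time = 6006944.4 / 113 = 53158.8 s.
Layer count = ceil(137 / 0.09) = 1523.
Layer-change overhead: 1523 × 0.51 → 776.73 s.
Total = 53158.8 + 776.73 = 53935.53 s = 14.98 hours.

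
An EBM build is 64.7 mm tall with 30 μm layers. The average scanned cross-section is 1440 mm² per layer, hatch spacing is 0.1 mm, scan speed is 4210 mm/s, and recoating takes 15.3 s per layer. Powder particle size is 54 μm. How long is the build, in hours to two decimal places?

Layers = ⌈64.7/0.03⌉ = 2157.
Scan path per layer = 1440 / 0.1 = 14400 mm.
Scan time per layer = 14400 / 4210, so 3.4204 s.
Per-layer time = 3.4204 + 15.3 = 18.7204 s.
Build time = 2157 × 18.7204 = 40379.9028 s = 11.22 hours.

11.22 hours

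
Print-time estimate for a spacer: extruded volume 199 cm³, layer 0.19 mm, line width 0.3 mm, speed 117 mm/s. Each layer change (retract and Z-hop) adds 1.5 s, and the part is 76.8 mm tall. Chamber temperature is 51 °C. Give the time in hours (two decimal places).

Bead cross-section: 0.19 × 0.3 → 0.057 mm².
Toolpath length = 199 cm³ / 0.057 mm² = 199000 / 0.057 = 3491228.1 mm.
Time extruding = 3491228.1 / 117, so 29839.6 s.
Layers = ⌈76.8/0.19⌉ = 405.
Layer-change overhead = 405 × 1.5 = 607.5 s.
Altogether 29839.6 + 607.5 = 30447.1 s, i.e. 8.46 hours.

8.46 hours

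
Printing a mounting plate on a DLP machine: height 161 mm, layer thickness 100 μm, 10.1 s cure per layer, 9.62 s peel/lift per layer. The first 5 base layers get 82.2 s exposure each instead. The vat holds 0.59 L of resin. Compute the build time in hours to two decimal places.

8.92 hours

Layers = ⌈161/0.1⌉ = 1610.
Base layers = 5 × (82.2 + 9.62) = 459.1 s.
Regular layers = 1605 × (10.1 + 9.62), so 31650.6 s.
Sum: 459.1 + 31650.6 = 32109.7 s → 8.92 hours.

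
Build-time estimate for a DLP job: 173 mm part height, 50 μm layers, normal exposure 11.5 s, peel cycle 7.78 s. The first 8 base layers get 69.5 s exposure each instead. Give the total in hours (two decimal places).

18.66 hours

Layers = ⌈173/0.05⌉ = 3460.
Bottom layers: 8 × (69.5 + 7.78) → 618.24 s.
Normal layers: 3452 × (11.5 + 7.78) → 66554.56 s.
Sum: 618.24 + 66554.56 = 67172.8 s → 18.66 hours.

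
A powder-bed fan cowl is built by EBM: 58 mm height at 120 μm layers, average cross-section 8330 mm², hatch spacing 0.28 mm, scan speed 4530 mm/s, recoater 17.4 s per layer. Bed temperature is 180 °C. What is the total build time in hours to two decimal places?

3.22 hours

Layer count = ceil(58 / 0.12) = 484.
Hatch length per layer = 8330 / 0.28 = 29750 mm.
Beam time per layer = 29750 / 4530, so 6.5673 s.
Per-layer time = 6.5673 + 17.4, so 23.9673 s.
Total: 484 × 23.9673 s = 11600.1732 s → 3.22 hours.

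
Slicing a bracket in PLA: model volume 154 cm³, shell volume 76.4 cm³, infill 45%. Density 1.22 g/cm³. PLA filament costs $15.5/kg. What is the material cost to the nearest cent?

$2.11

Volume inside the shell = 154 − 76.4, so 77.6 cm³.
Deposited infill: 0.45 × 77.6 → 34.92 cm³.
Total extruded = 76.4 + 34.92, so 111.32 cm³.
Mass = 111.32 × 1.22 = 135.8104 g.
At $15.5/kg: 135.8104/1000 × 15.5 = $2.11.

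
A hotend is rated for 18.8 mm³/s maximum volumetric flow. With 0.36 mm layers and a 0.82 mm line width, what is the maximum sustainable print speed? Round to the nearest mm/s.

A: 0.36 × 0.82 → 0.2952 mm².
v_max = Q/A = 18.8/0.2952 = 63.69 mm/s → 64 mm/s.

64 mm/s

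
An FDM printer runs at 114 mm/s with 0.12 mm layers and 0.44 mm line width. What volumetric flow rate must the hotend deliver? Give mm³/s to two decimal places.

Extrusion cross-section = 0.12 × 0.44, so 0.0528 mm².
Volumetric flow = 114 × 0.0528 = 6.02 mm³/s.

6.02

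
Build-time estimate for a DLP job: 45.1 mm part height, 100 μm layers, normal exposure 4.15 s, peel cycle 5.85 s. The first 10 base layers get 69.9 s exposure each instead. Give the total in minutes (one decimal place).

86.1 minutes

Layers = ⌈45.1/0.1⌉ = 451.
Bottom layers: 10 × (69.9 + 5.85) → 757.5 s.
Regular layers = 441 × (4.15 + 5.85) = 4410 s.
Sum: 757.5 + 4410 = 5167.5 s → 86.1 minutes.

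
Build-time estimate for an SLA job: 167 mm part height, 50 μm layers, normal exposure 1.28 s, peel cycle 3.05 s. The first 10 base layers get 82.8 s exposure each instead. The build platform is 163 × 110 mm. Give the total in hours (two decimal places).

4.24 hours

Layers = ⌈167/0.05⌉ = 3340.
Bottom layers = 10 × (82.8 + 3.05), so 858.5 s.
Regular layers = 3330 × (1.28 + 3.05), so 14418.9 s.
Total = 858.5 + 14418.9 = 15277.4 s = 4.24 hours.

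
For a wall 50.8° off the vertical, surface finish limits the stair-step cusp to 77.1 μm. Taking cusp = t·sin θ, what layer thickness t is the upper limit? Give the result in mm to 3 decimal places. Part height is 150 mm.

0.099 mm

t = h_c / sin θ = 0.0771 / 0.7749 = 0.099 mm.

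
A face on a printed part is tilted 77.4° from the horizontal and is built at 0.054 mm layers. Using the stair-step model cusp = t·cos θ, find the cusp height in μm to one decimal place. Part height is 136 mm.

Cusp = layer height × cos(77.4°) = 0.054 × 0.2181 = 0.011777 mm = 11.8 μm.

11.8 μm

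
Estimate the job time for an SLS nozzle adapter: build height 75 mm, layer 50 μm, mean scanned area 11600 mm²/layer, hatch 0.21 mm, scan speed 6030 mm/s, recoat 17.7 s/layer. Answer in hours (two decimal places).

11.19 hours

Number of layers: 75 / 0.05 → 1500 (rounded up).
Hatch length per layer: 11600 / 0.21 → 55238.1 mm.
Laser time per layer: 55238.1 / 6030 → 9.1605 s.
Per-layer time = 9.1605 + 17.7 = 26.8605 s.
Total: 1500 × 26.8605 s = 40290.75 s → 11.19 hours.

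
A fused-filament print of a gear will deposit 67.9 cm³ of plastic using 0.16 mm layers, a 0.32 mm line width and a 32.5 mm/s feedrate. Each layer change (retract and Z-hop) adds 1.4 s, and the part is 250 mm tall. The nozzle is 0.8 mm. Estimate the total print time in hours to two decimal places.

Bead cross-section = 0.16 × 0.32, so 0.0512 mm².
Path length: 67900 mm³ / 0.0512 mm² → 1326171.9 mm.
Extrusion time: 1326171.9 / 32.5 → 40805.3 s.
Number of layers: 250 / 0.16 → 1563 (rounded up).
Layer-change overhead = 1563 × 1.4, so 2188.2 s.
Altogether 40805.3 + 2188.2 = 42993.5 s, i.e. 11.94 hours.

11.94 hours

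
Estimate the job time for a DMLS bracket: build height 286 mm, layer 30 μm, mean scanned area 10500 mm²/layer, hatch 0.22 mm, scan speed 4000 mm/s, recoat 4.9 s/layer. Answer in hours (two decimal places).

44.58 hours

Layer count = ceil(286 / 0.03) = 9534.
Hatch length per layer: 10500 / 0.22 → 47727.3 mm.
Per-layer scan time: 47727.3 / 4000 → 11.9318 s.
Time per layer = 11.9318 + 4.9, so 16.8318 s.
9534 layers × 16.8318 s/layer = 160474.3812 s, i.e. 44.58 hours.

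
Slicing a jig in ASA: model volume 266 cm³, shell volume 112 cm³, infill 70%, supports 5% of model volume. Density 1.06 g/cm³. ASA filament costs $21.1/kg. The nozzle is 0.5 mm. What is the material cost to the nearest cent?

Infill region: 266 − 112 → 154 cm³.
Infill deposited = 0.70 × 154 = 107.8 cm³.
Support = 0.05 × 266 = 13.3 cm³.
Total printed volume = 112 + 107.8 + 13.3, so 233.1 cm³.
Mass = 233.1 × 1.06 = 247.086 g.
Cost = 247.086 g / 1000 × $21.1/kg = $5.21.

$5.21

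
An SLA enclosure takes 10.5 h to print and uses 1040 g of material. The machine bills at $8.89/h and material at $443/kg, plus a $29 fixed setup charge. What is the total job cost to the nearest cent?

Machine-time cost = 8.89 × 10.5, so $93.345.
Material charge: 443 × 1040/1000 → $460.72.
Adding setup: 93.345 + 460.72 + 29 → 583.065 ≈ $583.07.

$583.07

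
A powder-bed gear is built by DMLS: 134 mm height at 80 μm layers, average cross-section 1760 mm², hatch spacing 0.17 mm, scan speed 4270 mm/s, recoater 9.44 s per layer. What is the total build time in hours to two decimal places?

Layer count = ceil(134 / 0.08) = 1675.
Per-layer scan distance = 1760 / 0.17 = 10352.9 mm.
Scan time per layer = 10352.9 / 4270, so 2.4246 s.
Per-layer time = 2.4246 + 9.44 = 11.8646 s.
Total: 1675 × 11.8646 s = 19873.205 s → 5.52 hours.

5.52 hours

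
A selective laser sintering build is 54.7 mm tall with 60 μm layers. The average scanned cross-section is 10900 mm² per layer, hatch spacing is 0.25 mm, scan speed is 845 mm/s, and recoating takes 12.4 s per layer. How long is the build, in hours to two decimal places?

16.21 hours

Layers = ⌈54.7/0.06⌉ = 912.
Hatch length per layer: 10900 / 0.25 → 43600 mm.
Per-layer scan time = 43600 / 845 = 51.5976 s.
Time per layer = 51.5976 + 12.4, so 63.9976 s.
Total: 912 × 63.9976 s = 58365.8112 s → 16.21 hours.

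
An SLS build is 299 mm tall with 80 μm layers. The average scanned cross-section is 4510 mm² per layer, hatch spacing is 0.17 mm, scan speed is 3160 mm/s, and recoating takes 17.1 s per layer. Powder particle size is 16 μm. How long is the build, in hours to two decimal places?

26.47 hours

Number of layers: 299 / 0.08 → 3738 (rounded up).
Hatch length per layer: 4510 / 0.17 → 26529.4 mm.
Per-layer scan time = 26529.4 / 3160, so 8.3954 s.
Layer cycle = 8.3954 + 17.1 = 25.4954 s.
3738 layers × 25.4954 s/layer = 95301.8052 s, i.e. 26.47 hours.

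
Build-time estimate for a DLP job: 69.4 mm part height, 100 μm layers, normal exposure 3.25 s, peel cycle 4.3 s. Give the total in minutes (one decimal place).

Layer count = ceil(69.4 / 0.1) = 694.
Per-layer time: 3.25 + 4.3 → 7.55 s.
Build time: 694 × 7.55 s = 5239.7 s, i.e. 87.3 minutes.

87.3 minutes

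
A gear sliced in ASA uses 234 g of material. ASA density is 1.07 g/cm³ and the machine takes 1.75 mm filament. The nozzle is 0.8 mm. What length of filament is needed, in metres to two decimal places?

Extruded volume: 234/1.07 = 218.6916 cm³ (218691.6 mm³).
Cross-section of 1.75 mm filament: π·(1.75/2)² = 2.4053 mm².
L = V/A = 218691.6/2.4053 = 90920.72 mm → 90.92 m.

90.92 m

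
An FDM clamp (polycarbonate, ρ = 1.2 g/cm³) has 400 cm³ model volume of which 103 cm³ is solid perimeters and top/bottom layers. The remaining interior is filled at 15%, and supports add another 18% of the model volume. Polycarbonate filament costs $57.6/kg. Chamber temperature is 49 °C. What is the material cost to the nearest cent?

$15.18

Volume inside the shell = 400 − 103 = 297 cm³.
Infill deposited = 0.15 × 297, so 44.55 cm³.
Support: 0.18 × 400 → 72 cm³.
Total printed volume = 103 + 44.55 + 72 = 219.55 cm³.
Mass: 219.55 × 1.2 → 263.46 g.
Cost = 263.46 g / 1000 × $57.6/kg = $15.18.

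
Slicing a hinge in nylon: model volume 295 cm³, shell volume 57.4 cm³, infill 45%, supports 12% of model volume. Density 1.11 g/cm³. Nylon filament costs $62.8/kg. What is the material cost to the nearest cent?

Volume inside the shell = 295 − 57.4 = 237.6 cm³.
Deposited infill = 0.45 × 237.6, so 106.92 cm³.
Support = 0.12 × 295, so 35.4 cm³.
Deposited volume = 57.4 + 106.92 + 35.4 = 199.72 cm³.
Mass = 199.72 × 1.11, so 221.6892 g.
At $62.8/kg: 221.6892/1000 × 62.8 = $13.92.

$13.92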